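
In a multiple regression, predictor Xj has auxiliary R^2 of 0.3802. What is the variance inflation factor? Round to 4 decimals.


Using VIF = 1/(1 - R^2_j):
1 - 0.3802 = 0.6198.
VIF = 1.6134.

1.6134


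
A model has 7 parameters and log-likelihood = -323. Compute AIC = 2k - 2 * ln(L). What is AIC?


AIC = 2k - 2*loglik = 2(7) - 2(-323).
= 14 + 646 = 660.

660


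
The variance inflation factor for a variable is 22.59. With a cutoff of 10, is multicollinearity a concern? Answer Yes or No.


Check: VIF = 22.59 vs threshold = 10.
Since 22.59 >= 10, the answer is Yes.

Yes


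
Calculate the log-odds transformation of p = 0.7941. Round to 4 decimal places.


1 - p = 0.2059.
p/(1-p) = 3.8567.
logit = ln(3.8567) = 1.3498.

1.3498


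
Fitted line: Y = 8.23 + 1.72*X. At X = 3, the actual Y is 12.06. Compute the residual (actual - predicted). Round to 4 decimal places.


Predicted = 8.23 + 1.72 * 3 = 13.3900.
Residual = 12.06 - 13.3900 = -1.3300.

-1.3300


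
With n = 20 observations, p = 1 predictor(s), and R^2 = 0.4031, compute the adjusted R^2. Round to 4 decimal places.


Using the formula:
(1 - 0.4031) = 0.5969.
Multiply by 19/18: 0.5969 * 19 = 11.3411, then 11.3411 / 18 = 0.6301.
Adj R^2 = 1 - 0.6301 = 0.3699.

0.3699


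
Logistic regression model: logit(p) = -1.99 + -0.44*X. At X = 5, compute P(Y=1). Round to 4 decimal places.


Compute z = -1.99 + (-0.44)(5) = -4.1900.
exp(-z) = 66.0228.
P = 1/(1 + 66.0228) = 0.0149.

0.0149


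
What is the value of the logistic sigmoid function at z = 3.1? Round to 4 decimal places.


First, exp(-3.1000) = 0.0450.
Then sigma(z) = 1/(1 + 0.0450) = 0.9569.

0.9569


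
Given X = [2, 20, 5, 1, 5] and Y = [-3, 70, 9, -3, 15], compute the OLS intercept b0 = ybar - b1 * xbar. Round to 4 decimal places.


Compute b1 = 3.9216 from the OLS formula.
With xbar = 6.6000 and ybar = 17.6000, the intercept is:
b0 = 17.6000 - 3.9216 * 6.6000 = -8.2825.

-8.2825


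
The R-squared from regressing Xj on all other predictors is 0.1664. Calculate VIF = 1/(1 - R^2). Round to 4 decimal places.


VIF = 1 / (1 - 0.1664).
= 1 / 0.8336 = 1.1996.

1.1996


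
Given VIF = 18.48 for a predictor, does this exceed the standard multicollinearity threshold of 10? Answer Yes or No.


Compare VIF = 18.48 to the threshold of 10.
18.48 >= 10, so the answer is Yes.

Yes


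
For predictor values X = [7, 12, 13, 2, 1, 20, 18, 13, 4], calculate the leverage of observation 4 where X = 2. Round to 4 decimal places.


n = 9, xbar = 10.0000.
SXX = sum((xi - xbar)^2) = 376.0000.
h = 1/9 + (2 - 10.0000)^2 / 376.0000 = 0.2813.

0.2813


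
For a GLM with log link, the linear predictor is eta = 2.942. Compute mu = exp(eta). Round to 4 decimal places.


mu = exp(eta) = exp(2.942).
= 18.9537.

18.9537


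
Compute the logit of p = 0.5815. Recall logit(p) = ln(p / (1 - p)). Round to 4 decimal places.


Compute the odds: 0.5815/0.4185 = 1.3895.
Take the natural log: ln(1.3895) = 0.3289.

0.3289


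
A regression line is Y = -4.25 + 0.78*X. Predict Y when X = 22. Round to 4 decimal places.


Plug X = 22 into Y = -4.25 + 0.78*X:
Y = -4.25 + 17.1600 = 12.9100.

12.9100


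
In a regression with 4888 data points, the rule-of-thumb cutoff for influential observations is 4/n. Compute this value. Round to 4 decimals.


The threshold is 4/n.
4/4888 = 0.0008.

0.0008


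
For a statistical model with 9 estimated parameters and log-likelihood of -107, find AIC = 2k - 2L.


Compute:
2k = 2*9 = 18.
-2*loglik = -2*(-107) = 214.
AIC = 18 + 214 = 232.

232


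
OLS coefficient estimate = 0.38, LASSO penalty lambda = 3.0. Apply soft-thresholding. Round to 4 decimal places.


Absolute value: |0.38| = 0.38.
Compare to lambda = 3.0.
Since |beta| <= lambda, the coefficient is set to 0.

0.0000


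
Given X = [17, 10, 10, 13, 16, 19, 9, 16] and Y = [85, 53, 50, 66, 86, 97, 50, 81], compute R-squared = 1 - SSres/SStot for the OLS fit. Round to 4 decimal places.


After computing the OLS fit (b0=3.5628, b1=4.9045):
SSres = 34.5930, SStot = 2428.0000.
R^2 = 1 - 34.5930/2428.0000 = 0.9858.

0.9858


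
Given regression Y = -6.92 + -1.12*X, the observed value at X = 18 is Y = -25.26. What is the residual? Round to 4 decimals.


Predicted = -6.92 + -1.12 * 18 = -27.0800.
Residual = -25.26 - -27.0800 = 1.8200.

1.8200


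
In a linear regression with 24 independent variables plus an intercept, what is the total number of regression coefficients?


Including the intercept, the model has 24 predictor coefficients + 1 intercept.
Total = 25.

25


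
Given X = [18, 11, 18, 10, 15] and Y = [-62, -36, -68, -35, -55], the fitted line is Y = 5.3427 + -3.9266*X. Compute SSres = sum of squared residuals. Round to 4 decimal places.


For each point, residual = actual - predicted.
Residuals: [3.3361, 1.8499, -2.6639, -1.0767, -1.4437].
Sum of squared residuals = 24.8916.

24.8916


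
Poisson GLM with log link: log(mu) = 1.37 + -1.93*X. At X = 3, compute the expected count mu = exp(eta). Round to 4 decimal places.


eta = 1.37 + -1.93 * 3 = -4.4200.
mu = exp(-4.4200) = 0.0120.

0.0120


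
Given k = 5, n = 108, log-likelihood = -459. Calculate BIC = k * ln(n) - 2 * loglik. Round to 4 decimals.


ln(108) = 4.682131.
k * ln(n) = 5 * 4.682131 = 23.410655.
-2L = 918.
BIC = 23.410655 + 918 = 941.410655, which rounds to 941.4107.

941.4107


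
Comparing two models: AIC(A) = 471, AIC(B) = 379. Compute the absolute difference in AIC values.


Absolute difference = |471 - 379| = 92.
The model with lower AIC (B) is preferred.

92


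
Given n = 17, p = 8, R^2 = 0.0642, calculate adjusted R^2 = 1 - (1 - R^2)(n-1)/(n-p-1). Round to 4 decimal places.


Adjusted R^2 = 1 - (1 - R^2) * (n-1)/(n-p-1).
(1 - R^2) = 0.9358.
(n-1)/(n-p-1) = 16/8.
(1 - R^2) * (n-1) = 0.9358 * 16 = 14.9728.
Divide by (n-p-1): 14.9728 / 8 = 1.8716.
Adj R^2 = 1 - 1.8716 = -0.8716.

-0.8716


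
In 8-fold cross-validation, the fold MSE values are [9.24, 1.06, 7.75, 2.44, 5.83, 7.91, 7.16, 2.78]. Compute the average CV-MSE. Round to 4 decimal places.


Sum of fold MSEs = 44.1700.
Average = 44.1700 / 8 = 5.5213.

5.5213


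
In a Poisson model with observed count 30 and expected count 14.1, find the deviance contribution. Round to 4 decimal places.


y/mu = 30/14.1 = 2.127660 (approx.), and ln(30/14.1) = 0.755023.
y * ln(y/mu) = 30 * 0.755023 = 22.650690.
y - mu = 15.9.
D = 2 * (22.650690 - 15.9) = 13.501380, which rounds to 13.5014.

13.5014


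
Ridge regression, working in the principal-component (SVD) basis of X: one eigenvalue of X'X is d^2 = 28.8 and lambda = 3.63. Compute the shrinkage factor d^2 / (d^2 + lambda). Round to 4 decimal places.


d^2 + lambda = 28.8 + 3.63 = 32.4300.
Shrinkage factor = 28.8/32.4300 = 0.8881.

0.8881


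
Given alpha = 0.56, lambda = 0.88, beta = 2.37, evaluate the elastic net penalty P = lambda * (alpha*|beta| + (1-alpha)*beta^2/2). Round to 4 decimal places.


Compute:
L1 = 0.56 * 2.37 = 1.3272.
L2 = 0.44 * 2.37^2 / 2 = 1.2357.
Penalty = 0.88 * (1.3272 + 1.2357) = 2.2554.

2.2554


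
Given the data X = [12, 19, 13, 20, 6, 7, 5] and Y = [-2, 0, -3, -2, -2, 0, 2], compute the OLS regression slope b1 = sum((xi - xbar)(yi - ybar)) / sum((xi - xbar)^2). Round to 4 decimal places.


The sample means are xbar = 11.7143 and ybar = -1.0000.
Compute S_xx = 223.4286 and S_xy = -23.0000.
Slope b1 = S_xy / S_xx = -23.0000 / 223.4286 = -0.1029.

-0.1029


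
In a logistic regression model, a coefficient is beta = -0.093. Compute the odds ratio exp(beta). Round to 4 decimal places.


exp(-0.093) = 0.9112.
So the odds ratio is 0.9112.

0.9112


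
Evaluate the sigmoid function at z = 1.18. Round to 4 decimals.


exp(-1.1800) = 0.3073.
1 + exp(-z) = 1.3073.
sigmoid = 1/1.3073 = 0.7649.

0.7649


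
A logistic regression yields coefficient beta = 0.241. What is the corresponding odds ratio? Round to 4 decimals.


The odds ratio is computed as:
OR = e^(0.241) = 1.2725.

1.2725


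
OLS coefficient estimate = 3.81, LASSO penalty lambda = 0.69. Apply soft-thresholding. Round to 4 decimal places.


|beta_OLS| = 3.81.
lambda = 0.69.
Since |beta| > lambda, coefficient = sign(beta)*(|beta| - lambda) = 3.1200.
Result = 3.1200.

3.1200


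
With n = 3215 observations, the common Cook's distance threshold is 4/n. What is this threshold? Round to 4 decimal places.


Using the rule of thumb:
Threshold = 4 / 3215 = 0.0012.

0.0012


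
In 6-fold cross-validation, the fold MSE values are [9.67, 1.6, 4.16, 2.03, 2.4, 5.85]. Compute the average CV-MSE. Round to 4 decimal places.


Total MSE across folds = 25.7100.
CV-MSE = 25.7100/6 = 4.2850.

4.2850


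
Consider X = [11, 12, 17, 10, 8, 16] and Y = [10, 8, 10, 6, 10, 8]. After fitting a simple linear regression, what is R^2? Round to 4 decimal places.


The fitted line is Y = 8.1304 + 0.0435*X.
SSres = 13.2174, SStot = 13.3333.
R^2 = 1 - SSres/SStot = 0.0087.

0.0087


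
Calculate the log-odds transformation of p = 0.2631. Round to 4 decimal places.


The odds are p/(1-p) = 0.2631 / 0.7369 = 0.3570.
logit(p) = ln(0.3570) = -1.0299.

-1.0299


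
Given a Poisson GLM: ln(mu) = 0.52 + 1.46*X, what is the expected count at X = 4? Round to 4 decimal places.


Linear predictor: eta = 0.52 + (1.46)(4) = 6.3600.
Expected count: mu = exp(6.3600) = 578.2464.

578.2464


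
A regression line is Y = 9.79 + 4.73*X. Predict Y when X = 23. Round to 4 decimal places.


Predicted value:
Y = 9.79 + (4.73)(23) = 9.79 + 108.7900 = 118.5800.

118.5800


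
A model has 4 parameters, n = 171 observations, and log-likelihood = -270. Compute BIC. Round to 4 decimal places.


Compute k*ln(n) = 4*ln(171) = 4*5.141664 = 20.566656.
Then -2*loglik = 540.
BIC = 20.566656 + 540 = 560.566656, which rounds to 560.5667.

560.5667


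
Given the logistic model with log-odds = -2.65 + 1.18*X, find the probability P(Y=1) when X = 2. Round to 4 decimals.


Linear predictor: z = -2.65 + 1.18 * 2 = -0.2900.
P = 1/(1 + exp(0.2900)) = 1/(1 + 1.3364) = 0.4280.

0.4280


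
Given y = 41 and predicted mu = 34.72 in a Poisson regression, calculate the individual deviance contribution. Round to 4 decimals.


Compute y*ln(y/mu) = 41*ln(41/34.72) = 41*0.166256 = 6.816496.
y - mu = 6.28.
D = 2*(6.816496 - (6.28)) = 1.072992, which rounds to 1.0730.

1.0730


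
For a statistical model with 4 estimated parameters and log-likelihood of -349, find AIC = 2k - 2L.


Compute:
2k = 2*4 = 8.
-2*loglik = -2*(-349) = 698.
AIC = 8 + 698 = 706.

706


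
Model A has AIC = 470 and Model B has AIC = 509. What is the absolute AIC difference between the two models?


Compute |470 - 509| = 39.
Model A has the smaller AIC.

39


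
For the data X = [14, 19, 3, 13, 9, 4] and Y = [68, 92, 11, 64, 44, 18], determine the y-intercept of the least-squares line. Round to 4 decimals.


The slope is b1 = 5.0383.
Sample means are xbar = 10.3333 and ybar = 49.5000.
Intercept: b0 = 49.5000 - (5.0383)(10.3333) = -2.5627.

-2.5627


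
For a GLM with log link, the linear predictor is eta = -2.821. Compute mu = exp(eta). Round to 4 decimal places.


The inverse log link gives:
mu = exp(-2.821) = 0.0595.

0.0595


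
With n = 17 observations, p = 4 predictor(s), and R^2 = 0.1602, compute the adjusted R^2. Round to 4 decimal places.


Adjusted R^2 = 1 - (1 - R^2) * (n-1)/(n-p-1).
(1 - R^2) = 0.8398.
(n-1)/(n-p-1) = 16/12.
(1 - R^2) * (n-1) = 0.8398 * 16 = 13.4368.
Divide by (n-p-1): 13.4368 / 12 = 1.1197.
Adj R^2 = 1 - 1.1197 = -0.1197.

-0.1197


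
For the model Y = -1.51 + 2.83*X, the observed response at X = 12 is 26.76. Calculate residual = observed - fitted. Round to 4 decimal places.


Fitted value at X = 12 is yhat = -1.51 + 2.83*12 = 32.4500.
Residual = 26.76 - 32.4500 = -5.6900.

-5.6900


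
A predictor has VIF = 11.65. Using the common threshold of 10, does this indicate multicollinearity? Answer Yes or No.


Compare VIF = 11.65 to the threshold of 10.
11.65 >= 10, so the answer is Yes.

Yes


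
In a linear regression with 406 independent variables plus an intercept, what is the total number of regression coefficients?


Total coefficients = number of predictors + 1 (for the intercept).
= 406 + 1 = 407.

407


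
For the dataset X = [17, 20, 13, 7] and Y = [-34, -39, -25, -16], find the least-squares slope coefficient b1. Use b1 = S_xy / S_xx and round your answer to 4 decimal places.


The sample means are xbar = 14.2500 and ybar = -28.5000.
Compute S_xx = 94.7500 and S_xy = -170.5000.
Slope b1 = S_xy / S_xx = -170.5000 / 94.7500 = -1.7995.

-1.7995


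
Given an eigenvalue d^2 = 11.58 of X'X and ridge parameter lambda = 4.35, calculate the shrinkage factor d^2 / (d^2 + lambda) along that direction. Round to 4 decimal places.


d^2 + lambda = 11.58 + 4.35 = 15.9300.
Shrinkage factor = 11.58/15.9300 = 0.7269.

0.7269


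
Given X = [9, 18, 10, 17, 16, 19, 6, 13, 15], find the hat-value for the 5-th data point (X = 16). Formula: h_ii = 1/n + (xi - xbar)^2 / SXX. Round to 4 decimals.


Compute xbar = 13.6667 with n = 9 observations.
SXX = 160.0000.
Leverage = 1/9 + (16 - 13.6667)^2/160.0000 = 0.1451.

0.1451


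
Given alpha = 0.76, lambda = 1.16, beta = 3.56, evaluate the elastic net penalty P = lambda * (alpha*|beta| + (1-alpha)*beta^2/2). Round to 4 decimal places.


Compute:
L1 = 0.76 * 3.56 = 2.7056.
L2 = 0.24 * 3.56^2 / 2 = 1.5208.
Penalty = 1.16 * (2.7056 + 1.5208) = 4.9027.

4.9027


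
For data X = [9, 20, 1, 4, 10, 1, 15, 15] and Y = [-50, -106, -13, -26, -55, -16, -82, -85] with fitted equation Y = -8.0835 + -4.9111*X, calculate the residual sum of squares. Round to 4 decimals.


For each point, residual = actual - predicted.
Residuals: [2.2834, 0.3055, -0.0054, 1.7279, 2.1945, -3.0054, -0.2500, -3.2500].
Sum of squared residuals = 32.7662.

32.7662


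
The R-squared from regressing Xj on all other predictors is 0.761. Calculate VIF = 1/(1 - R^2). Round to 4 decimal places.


Using VIF = 1/(1 - R^2_j):
1 - 0.761 = 0.239.
VIF = 4.1841.

4.1841


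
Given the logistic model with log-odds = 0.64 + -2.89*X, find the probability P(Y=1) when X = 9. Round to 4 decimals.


Compute z = 0.64 + (-2.89)(9) = -25.3700.
exp(-z) = 104243985196.0819.
P = 1/(1 + 104243985196.0819) = 0.0000.

0.0000


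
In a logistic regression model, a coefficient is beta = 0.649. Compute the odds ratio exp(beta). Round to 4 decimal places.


The odds ratio is computed as:
OR = e^(0.649) = 1.9136.

1.9136


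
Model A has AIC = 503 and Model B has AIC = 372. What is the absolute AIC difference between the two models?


Compute |503 - 372| = 131.
Model B has the smaller AIC.

131


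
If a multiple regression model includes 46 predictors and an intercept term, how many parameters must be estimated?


Including the intercept, the model has 46 predictor coefficients + 1 intercept.
Total = 47.

47


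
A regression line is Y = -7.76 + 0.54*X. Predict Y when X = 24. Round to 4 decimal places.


Plug X = 24 into Y = -7.76 + 0.54*X:
Y = -7.76 + 12.9600 = 5.2000.

5.2000


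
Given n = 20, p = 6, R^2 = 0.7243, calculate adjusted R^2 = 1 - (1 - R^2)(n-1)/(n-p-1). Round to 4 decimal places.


Adjusted R^2 = 1 - (1 - R^2) * (n-1)/(n-p-1).
(1 - R^2) = 0.2757.
(n-1)/(n-p-1) = 19/13.
(1 - R^2) * (n-1) = 0.2757 * 19 = 5.2383.
Divide by (n-p-1): 5.2383 / 13 = 0.4029.
Adj R^2 = 1 - 0.4029 = 0.5971.

0.5971


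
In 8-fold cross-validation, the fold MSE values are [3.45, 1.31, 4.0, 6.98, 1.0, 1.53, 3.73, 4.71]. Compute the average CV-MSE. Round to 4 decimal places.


Add all fold MSEs: 26.7100.
Divide by k = 8: 26.7100/8 = 3.3388.

3.3388


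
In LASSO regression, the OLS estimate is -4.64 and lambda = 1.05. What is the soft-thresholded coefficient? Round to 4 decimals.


Check: |-4.64| = 4.64 vs lambda = 1.05.
Since |beta| > lambda, coefficient = sign(beta)*(|beta| - lambda) = -3.5900.
Soft-thresholded coefficient = -3.5900.

-3.5900


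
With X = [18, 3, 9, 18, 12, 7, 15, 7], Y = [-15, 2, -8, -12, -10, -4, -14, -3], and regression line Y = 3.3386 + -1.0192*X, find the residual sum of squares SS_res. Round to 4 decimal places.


Predicted values from Y = 3.3386 + -1.0192*X.
Residuals: [0.0070, 1.7190, -2.1658, 3.0070, -1.1082, -0.2042, -2.0506, 0.7958].
SSres = 22.7958.

22.7958


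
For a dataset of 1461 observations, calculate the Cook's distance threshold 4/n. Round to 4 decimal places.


Cook's distance cutoff = 4/n = 4/1461.
= 0.0027.

0.0027


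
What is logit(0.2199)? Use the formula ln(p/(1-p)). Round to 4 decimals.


The odds are p/(1-p) = 0.2199 / 0.7801 = 0.2819.
logit(p) = ln(0.2819) = -1.2662.

-1.2662


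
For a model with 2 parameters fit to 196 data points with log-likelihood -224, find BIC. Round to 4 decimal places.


k * ln(n) = 2 * ln(196) = 2 * 5.278115 = 10.556230.
-2 * loglik = -2 * (-224) = 448.
BIC = 10.556230 + 448 = 458.556230, which rounds to 458.5562.

458.5562


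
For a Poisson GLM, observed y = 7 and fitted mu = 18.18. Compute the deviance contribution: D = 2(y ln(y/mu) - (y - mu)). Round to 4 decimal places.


First: ln(7/18.18) = -0.954412.
Then: 7 * -0.954412 = -6.680884.
y - mu = 7 - 18.18 = -11.18.
D = 2(-6.680884 - -11.18) = 8.998232, which rounds to 8.9982.

8.9982


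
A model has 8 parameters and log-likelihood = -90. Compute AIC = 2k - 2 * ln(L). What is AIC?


Compute:
2k = 2*8 = 16.
-2*loglik = -2*(-90) = 180.
AIC = 16 + 180 = 196.

196


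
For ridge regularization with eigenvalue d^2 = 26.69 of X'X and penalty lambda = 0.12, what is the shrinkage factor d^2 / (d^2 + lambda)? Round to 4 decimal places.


Compute the denominator: 26.69 + 0.12 = 26.8100.
Shrinkage factor = 26.69 / 26.8100 = 0.9955.

0.9955


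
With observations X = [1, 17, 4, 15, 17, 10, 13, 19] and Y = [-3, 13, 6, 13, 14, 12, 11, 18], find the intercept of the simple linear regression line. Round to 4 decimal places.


Compute b1 = 0.9128 from the OLS formula.
With xbar = 12.0000 and ybar = 10.5000, the intercept is:
b0 = 10.5000 - 0.9128 * 12.0000 = -0.4530.

-0.4530


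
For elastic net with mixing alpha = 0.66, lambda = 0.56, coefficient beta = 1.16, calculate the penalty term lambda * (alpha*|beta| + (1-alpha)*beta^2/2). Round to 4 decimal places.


alpha * |beta| = 0.66 * 1.16 = 0.7656.
(1-alpha) * beta^2/2 = 0.34 * 1.3456/2 = 0.2288.
Total = 0.56 * (0.7656 + 0.2288) = 0.5568.

0.5568


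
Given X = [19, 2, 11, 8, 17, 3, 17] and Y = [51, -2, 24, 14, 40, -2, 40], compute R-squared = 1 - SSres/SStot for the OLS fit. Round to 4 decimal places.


Fit the OLS line: b0 = -9.8079, b1 = 3.0345.
SSres = 21.3695.
SStot = 2691.7143.
R^2 = 1 - 21.3695/2691.7143 = 0.9921.

0.9921


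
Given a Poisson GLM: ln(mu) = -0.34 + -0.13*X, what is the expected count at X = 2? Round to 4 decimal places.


Compute eta = -0.34 + -0.13 * 2 = -0.6000.
Apply inverse link: mu = e^-0.6000 = 0.5488.

0.5488


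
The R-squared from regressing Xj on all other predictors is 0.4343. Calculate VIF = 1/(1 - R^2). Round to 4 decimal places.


Denominator: 1 - 0.4343 = 0.5657.
VIF = 1 / 0.5657 = 1.7677.

1.7677


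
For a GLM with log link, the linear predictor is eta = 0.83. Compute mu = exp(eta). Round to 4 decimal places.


The inverse log link gives:
mu = exp(0.83) = 2.2933.

2.2933


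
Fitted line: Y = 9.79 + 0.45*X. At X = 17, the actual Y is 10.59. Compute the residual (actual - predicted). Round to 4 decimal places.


Fitted value at X = 17 is yhat = 9.79 + 0.45*17 = 17.4400.
Residual = 10.59 - 17.4400 = -6.8500.

-6.8500


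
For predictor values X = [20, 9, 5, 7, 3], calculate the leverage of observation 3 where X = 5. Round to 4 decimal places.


n = 5, xbar = 8.8000.
SXX = sum((xi - xbar)^2) = 176.8000.
h = 1/5 + (5 - 8.8000)^2 / 176.8000 = 0.2817.

0.2817


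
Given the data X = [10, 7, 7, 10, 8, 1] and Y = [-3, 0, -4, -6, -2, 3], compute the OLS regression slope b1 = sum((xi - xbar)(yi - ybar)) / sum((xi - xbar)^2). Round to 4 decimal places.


Calculate xbar = 7.1667, ybar = -2.0000.
S_xx = 54.8333, S_xy = -45.0000.
Using b1 = S_xy / S_xx = -45.0000 / 54.8333, we get b1 = -0.8207.

-0.8207


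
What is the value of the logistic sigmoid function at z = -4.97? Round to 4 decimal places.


First, exp(4.9700) = 144.0269.
Then sigma(z) = 1/(1 + 144.0269) = 0.0069.

0.0069


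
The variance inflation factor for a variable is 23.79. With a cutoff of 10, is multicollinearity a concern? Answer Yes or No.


The threshold is 10.
VIF = 23.79 is >= 10.
Multicollinearity indication: Yes.

Yes


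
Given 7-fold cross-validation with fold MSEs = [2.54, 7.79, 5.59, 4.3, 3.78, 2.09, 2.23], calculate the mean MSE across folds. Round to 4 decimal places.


Add all fold MSEs: 28.3200.
Divide by k = 7: 28.3200/7 = 4.0457.

4.0457


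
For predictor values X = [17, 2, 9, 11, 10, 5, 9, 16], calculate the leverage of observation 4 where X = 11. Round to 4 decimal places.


n = 8, xbar = 9.8750.
SXX = sum((xi - xbar)^2) = 176.8750.
h = 1/8 + (11 - 9.8750)^2 / 176.8750 = 0.1322.

0.1322


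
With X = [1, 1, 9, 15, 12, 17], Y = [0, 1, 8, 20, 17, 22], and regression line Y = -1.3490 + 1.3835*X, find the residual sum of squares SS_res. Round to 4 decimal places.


Compute predicted values, then residuals = yi - yhat_i.
Residuals: [-0.0345, 0.9655, -3.1025, 0.5965, 1.7470, -0.1705].
SSres = sum(residual^2) = 13.9958.

13.9958


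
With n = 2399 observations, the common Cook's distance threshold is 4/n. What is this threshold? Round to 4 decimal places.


Using the rule of thumb:
Threshold = 4 / 2399 = 0.0017.

0.0017


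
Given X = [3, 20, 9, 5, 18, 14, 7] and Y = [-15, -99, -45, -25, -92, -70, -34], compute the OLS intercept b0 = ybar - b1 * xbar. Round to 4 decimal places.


The slope is b1 = -5.0348.
Sample means are xbar = 10.8571 and ybar = -54.2857.
Intercept: b0 = -54.2857 - (-5.0348)(10.8571) = 0.3775.

0.3775


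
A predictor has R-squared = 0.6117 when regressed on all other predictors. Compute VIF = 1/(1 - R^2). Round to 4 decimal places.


Denominator: 1 - 0.6117 = 0.3883.
VIF = 1 / 0.3883 = 2.5753.

2.5753


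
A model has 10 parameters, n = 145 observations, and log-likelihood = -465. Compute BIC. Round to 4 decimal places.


ln(145) = 4.976734.
k * ln(n) = 10 * 4.976734 = 49.767340.
-2L = 930.
BIC = 49.767340 + 930 = 979.767340, which rounds to 979.7673.

979.7673


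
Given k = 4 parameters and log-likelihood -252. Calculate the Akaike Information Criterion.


AIC = 2*4 - 2*(-252).
= 8 + 504 = 512.

512


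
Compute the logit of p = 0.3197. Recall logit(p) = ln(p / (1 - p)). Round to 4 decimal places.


The odds are p/(1-p) = 0.3197 / 0.6803 = 0.4699.
logit(p) = ln(0.4699) = -0.7552.

-0.7552


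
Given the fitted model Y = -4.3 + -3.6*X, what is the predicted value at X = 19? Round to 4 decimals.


Substitute X = 19 into the equation:
Y = -4.3 + -3.6 * 19 = -4.3 + -68.4000 = -72.7000.

-72.7000


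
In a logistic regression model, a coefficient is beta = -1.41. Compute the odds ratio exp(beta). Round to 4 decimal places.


exp(-1.41) = 0.2441.
So the odds ratio is 0.2441.

0.2441


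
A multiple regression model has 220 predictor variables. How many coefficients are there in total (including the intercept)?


Total coefficients = number of predictors + 1 (for the intercept).
= 220 + 1 = 221.

221


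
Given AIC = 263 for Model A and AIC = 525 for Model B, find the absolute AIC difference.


Absolute difference = |263 - 525| = 262.
The model with lower AIC (A) is preferred.

262


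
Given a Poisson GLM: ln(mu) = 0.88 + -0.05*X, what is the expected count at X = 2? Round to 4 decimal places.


eta = 0.88 + -0.05 * 2 = 0.7800.
mu = exp(0.7800) = 2.1815.

2.1815


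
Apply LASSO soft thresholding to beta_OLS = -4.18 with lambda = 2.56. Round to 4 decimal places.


Check: |-4.18| = 4.18 vs lambda = 2.56.
Since |beta| > lambda, coefficient = sign(beta)*(|beta| - lambda) = -1.6200.
Soft-thresholded coefficient = -1.6200.

-1.6200


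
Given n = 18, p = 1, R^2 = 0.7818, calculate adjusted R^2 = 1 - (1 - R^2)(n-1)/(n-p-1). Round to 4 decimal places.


Plug in: Adj R^2 = 1 - (1 - 0.7818) * 17/16.
= 1 - 0.2182 * 17/16
= 1 - 3.7094 / 16
= 1 - 0.2318 = 0.7682.

0.7682


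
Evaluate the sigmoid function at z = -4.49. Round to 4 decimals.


First, exp(4.4900) = 89.1214.
Then sigma(z) = 1/(1 + 89.1214) = 0.0111.

0.0111


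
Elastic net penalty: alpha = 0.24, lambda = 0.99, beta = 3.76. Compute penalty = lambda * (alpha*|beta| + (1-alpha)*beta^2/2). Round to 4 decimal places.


alpha * |beta| = 0.24 * 3.76 = 0.9024.
(1-alpha) * beta^2/2 = 0.76 * 14.1376/2 = 5.3723.
Total = 0.99 * (0.9024 + 5.3723) = 6.2119.

6.2119


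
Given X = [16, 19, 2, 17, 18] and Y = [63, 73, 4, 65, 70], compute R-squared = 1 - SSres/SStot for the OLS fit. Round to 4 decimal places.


The fitted line is Y = -4.0020 + 4.0974*X.
SSres = 3.3306, SStot = 3314.0000.
R^2 = 1 - SSres/SStot = 0.9990.

0.9990


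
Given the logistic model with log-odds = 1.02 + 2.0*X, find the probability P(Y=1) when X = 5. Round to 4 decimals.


z = 1.02 + 2.0 * 5 = 11.0200.
Sigmoid: P = 1 / (1 + exp(-11.0200)) = 1.0000.

1.0000


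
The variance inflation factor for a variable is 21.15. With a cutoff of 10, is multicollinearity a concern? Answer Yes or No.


Compare VIF = 21.15 to the threshold of 10.
21.15 >= 10, so the answer is Yes.

Yes


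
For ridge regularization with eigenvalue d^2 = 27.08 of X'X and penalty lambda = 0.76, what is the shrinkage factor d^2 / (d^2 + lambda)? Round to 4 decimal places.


d^2 + lambda = 27.08 + 0.76 = 27.8400.
Shrinkage factor = 27.08/27.8400 = 0.9727.

0.9727


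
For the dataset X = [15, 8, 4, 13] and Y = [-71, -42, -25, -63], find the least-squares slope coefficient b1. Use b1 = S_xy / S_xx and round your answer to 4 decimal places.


Calculate xbar = 10.0000, ybar = -50.2500.
S_xx = 74.0000, S_xy = -310.0000.
Using b1 = S_xy / S_xx = -310.0000 / 74.0000, we get b1 = -4.1892.

-4.1892


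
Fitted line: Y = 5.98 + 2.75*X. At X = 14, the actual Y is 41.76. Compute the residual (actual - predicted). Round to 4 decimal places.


Predicted = 5.98 + 2.75 * 14 = 44.4800.
Residual = 41.76 - 44.4800 = -2.7200.

-2.7200


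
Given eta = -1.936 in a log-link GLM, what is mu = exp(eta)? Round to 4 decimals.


Apply the inverse link:
mu = e^-1.936 = 0.1443.

0.1443


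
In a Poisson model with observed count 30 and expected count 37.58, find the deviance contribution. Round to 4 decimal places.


y/mu = 30/37.58 = 0.798297 (approx.), and ln(30/37.58) = -0.225275.
y * ln(y/mu) = 30 * -0.225275 = -6.758250.
y - mu = -7.58.
D = 2 * (-6.758250 - -7.58) = 1.643500, which rounds to 1.6435.

1.6435


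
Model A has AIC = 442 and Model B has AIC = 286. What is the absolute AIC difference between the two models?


Compute |442 - 286| = 156.
Model B has the smaller AIC.

156


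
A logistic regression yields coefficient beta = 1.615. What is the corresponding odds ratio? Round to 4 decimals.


The odds ratio is computed as:
OR = e^(1.615) = 5.0279.

5.0279


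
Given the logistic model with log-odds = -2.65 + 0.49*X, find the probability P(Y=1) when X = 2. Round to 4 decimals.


Linear predictor: z = -2.65 + 0.49 * 2 = -1.6700.
P = 1/(1 + exp(1.6700)) = 1/(1 + 5.3122) = 0.1584.

0.1584


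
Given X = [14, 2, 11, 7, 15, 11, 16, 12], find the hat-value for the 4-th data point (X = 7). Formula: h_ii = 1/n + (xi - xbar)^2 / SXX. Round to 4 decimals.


n = 8, xbar = 11.0000.
SXX = sum((xi - xbar)^2) = 148.0000.
h = 1/8 + (7 - 11.0000)^2 / 148.0000 = 0.2331.

0.2331


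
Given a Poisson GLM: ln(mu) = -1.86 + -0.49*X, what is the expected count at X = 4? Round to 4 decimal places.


Linear predictor: eta = -1.86 + (-0.49)(4) = -3.8200.
Expected count: mu = exp(-3.8200) = 0.0219.

0.0219


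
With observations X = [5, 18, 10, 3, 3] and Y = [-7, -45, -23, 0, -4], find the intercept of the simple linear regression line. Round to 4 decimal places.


The slope is b1 = -2.8919.
Sample means are xbar = 7.8000 and ybar = -15.8000.
Intercept: b0 = -15.8000 - (-2.8919)(7.8000) = 6.7568.

6.7568


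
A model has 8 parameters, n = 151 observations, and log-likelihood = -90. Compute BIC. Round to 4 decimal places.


ln(151) = 5.017280.
k * ln(n) = 8 * 5.017280 = 40.138240.
-2L = 180.
BIC = 40.138240 + 180 = 220.138240, which rounds to 220.1382.

220.1382


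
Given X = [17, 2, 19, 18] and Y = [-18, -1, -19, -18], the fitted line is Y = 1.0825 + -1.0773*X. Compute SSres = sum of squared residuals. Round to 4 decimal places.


For each point, residual = actual - predicted.
Residuals: [-0.7684, 0.0721, 0.3862, 0.3089].
Sum of squared residuals = 0.8402.

0.8402


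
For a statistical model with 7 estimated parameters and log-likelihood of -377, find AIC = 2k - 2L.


Compute:
2k = 2*7 = 14.
-2*loglik = -2*(-377) = 754.
AIC = 14 + 754 = 768.

768


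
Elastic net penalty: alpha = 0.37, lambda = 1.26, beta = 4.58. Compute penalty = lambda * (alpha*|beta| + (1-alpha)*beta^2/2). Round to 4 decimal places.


L1 component = 0.37 * |4.58| = 1.6946.
L2 component = 0.63 * 4.58^2 / 2 = 6.6076.
Penalty = 1.26 * (1.6946 + 6.6076) = 1.26 * 8.3022 = 10.4607.

10.4607


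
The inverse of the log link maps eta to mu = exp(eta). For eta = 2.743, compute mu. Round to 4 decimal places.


The inverse log link gives:
mu = exp(2.743) = 15.5335.

15.5335


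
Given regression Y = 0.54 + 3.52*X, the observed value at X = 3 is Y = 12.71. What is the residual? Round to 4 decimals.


Predicted = 0.54 + 3.52 * 3 = 11.1000.
Residual = 12.71 - 11.1000 = 1.6100.

1.6100


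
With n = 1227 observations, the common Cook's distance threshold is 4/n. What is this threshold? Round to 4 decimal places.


Using the rule of thumb:
Threshold = 4 / 1227 = 0.0033.

0.0033


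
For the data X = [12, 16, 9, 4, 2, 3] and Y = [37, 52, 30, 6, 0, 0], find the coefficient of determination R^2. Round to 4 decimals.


Fit the OLS line: b0 = -8.9725, b1 = 3.8877.
SSres = 26.8496.
SStot = 2404.8333.
R^2 = 1 - 26.8496/2404.8333 = 0.9888.

0.9888


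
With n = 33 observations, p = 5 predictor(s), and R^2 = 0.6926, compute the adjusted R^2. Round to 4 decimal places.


Plug in: Adj R^2 = 1 - (1 - 0.6926) * 32/27.
= 1 - 0.3074 * 32/27
= 1 - 9.8368 / 27
= 1 - 0.3643 = 0.6357.

0.6357


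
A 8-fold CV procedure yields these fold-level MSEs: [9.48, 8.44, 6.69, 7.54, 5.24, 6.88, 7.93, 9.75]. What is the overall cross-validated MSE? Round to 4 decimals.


Total MSE across folds = 61.9500.
CV-MSE = 61.9500/8 = 7.7438.

7.7438


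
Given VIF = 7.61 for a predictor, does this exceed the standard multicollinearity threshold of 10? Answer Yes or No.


The threshold is 10.
VIF = 7.61 is < 10.
Multicollinearity indication: No.

No


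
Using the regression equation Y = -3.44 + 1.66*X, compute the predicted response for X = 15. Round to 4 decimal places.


Plug X = 15 into Y = -3.44 + 1.66*X:
Y = -3.44 + 24.9000 = 21.4600.

21.4600


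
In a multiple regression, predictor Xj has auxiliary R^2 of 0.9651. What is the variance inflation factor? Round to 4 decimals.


Using VIF = 1/(1 - R^2_j):
1 - 0.9651 = 0.0349.
VIF = 28.6533.

28.6533


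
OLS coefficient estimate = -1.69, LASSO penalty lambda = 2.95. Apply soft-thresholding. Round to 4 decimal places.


|beta_OLS| = 1.69.
lambda = 2.95.
Since |beta| <= lambda, the coefficient is set to 0.
Result = 0.0000.

0.0000


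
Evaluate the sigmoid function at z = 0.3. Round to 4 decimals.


Compute exp(-0.3000) = 0.7408.
Sigmoid = 1 / (1 + 0.7408) = 1 / 1.7408 = 0.5744.

0.5744


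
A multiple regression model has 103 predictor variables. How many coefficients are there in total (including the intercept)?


Including the intercept, the model has 103 predictor coefficients + 1 intercept.
Total = 104.

104


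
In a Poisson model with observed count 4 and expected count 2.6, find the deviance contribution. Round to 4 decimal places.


Compute y*ln(y/mu) = 4*ln(4/2.6) = 4*0.430783 = 1.723132.
y - mu = 1.4.
D = 2*(1.723132 - (1.4)) = 0.646264, which rounds to 0.6463.

0.6463


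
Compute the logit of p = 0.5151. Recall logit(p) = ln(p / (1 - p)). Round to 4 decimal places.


1 - p = 0.4849.
p/(1-p) = 1.0623.
logit = ln(1.0623) = 0.0604.

0.0604


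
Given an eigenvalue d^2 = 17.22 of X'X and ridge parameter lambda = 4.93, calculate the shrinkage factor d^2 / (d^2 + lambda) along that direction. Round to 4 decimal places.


Denominator = d^2 + lambda = 17.22 + 4.93 = 22.1500.
Shrinkage = 17.22 / 22.1500 = 0.7774.

0.7774


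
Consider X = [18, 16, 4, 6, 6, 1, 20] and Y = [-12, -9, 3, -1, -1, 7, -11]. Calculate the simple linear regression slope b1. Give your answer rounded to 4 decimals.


Calculate xbar = 10.1429, ybar = -3.4286.
S_xx = 348.8571, S_xy = -329.5714.
Using b1 = S_xy / S_xx = -329.5714 / 348.8571, we get b1 = -0.9447.

-0.9447


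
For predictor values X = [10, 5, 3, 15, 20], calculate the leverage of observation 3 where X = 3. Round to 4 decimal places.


Mean of X: xbar = 10.6000.
SXX = 197.2000.
For X = 3: h = 1/5 + (3 - 10.6000)^2/197.2000 = 0.4929.

0.4929


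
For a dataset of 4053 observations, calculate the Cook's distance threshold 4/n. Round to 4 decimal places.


Using the rule of thumb:
Threshold = 4 / 4053 = 0.0010.

0.0010


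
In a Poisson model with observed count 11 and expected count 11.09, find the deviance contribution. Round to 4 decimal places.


y/mu = 11/11.09 = 0.991885 (approx.), and ln(11/11.09) = -0.008149.
y * ln(y/mu) = 11 * -0.008149 = -0.089639.
y - mu = -0.09.
D = 2 * (-0.089639 - -0.09) = 0.000722, which rounds to 0.0007.

0.0007


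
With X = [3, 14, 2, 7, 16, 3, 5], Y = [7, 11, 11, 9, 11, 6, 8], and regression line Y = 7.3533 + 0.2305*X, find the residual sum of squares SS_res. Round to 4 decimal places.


For each point, residual = actual - predicted.
Residuals: [-1.0448, 0.4197, 3.1857, 0.0332, -0.0413, -2.0448, -0.5058].
Sum of squared residuals = 15.8563.

15.8563


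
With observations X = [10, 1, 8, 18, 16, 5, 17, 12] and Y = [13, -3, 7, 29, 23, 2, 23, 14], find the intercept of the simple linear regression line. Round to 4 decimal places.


First find the slope: b1 = 1.8200.
Means: xbar = 10.8750, ybar = 13.5000.
b0 = ybar - b1 * xbar = 13.5000 - 1.8200 * 10.8750 = -6.2920.

-6.2920


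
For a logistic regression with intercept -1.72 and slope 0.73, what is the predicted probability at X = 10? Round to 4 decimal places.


z = -1.72 + 0.73 * 10 = 5.5800.
Sigmoid: P = 1 / (1 + exp(-5.5800)) = 0.9962.

0.9962


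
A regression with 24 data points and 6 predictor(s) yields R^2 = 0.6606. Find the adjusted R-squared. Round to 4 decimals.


Adjusted R^2 = 1 - (1 - R^2) * (n-1)/(n-p-1).
(1 - R^2) = 0.3394.
(n-1)/(n-p-1) = 23/17.
(1 - R^2) * (n-1) = 0.3394 * 23 = 7.8062.
Divide by (n-p-1): 7.8062 / 17 = 0.4592.
Adj R^2 = 1 - 0.4592 = 0.5408.

0.5408


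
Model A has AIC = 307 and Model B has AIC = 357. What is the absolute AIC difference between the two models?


Compute |307 - 357| = 50.
Model A has the smaller AIC.

50


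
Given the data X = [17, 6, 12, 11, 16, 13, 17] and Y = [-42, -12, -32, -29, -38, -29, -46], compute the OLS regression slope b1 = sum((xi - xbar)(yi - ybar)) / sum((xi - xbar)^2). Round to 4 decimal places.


First compute the means: xbar = 13.1429, ybar = -32.5714.
Then S_xx = sum((xi - xbar)^2) = 94.8571.
S_xy = sum((xi - xbar)(yi - ybar)) = -259.4286.
b1 = S_xy / S_xx = -259.4286 / 94.8571 = -2.7349.

-2.7349


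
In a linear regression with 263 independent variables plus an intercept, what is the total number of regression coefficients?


Total coefficients = number of predictors + 1 (for the intercept).
= 263 + 1 = 264.

264


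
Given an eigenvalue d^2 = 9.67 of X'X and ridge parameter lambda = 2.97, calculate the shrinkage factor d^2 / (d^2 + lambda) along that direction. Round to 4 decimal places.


d^2 + lambda = 9.67 + 2.97 = 12.6400.
Shrinkage factor = 9.67/12.6400 = 0.7650.

0.7650


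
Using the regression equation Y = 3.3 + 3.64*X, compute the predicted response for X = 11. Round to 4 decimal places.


Plug X = 11 into Y = 3.3 + 3.64*X:
Y = 3.3 + 40.0400 = 43.3400.

43.3400


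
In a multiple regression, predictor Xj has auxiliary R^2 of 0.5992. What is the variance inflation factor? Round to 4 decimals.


Using VIF = 1/(1 - R^2_j):
1 - 0.5992 = 0.4008.
VIF = 2.4950.

2.4950


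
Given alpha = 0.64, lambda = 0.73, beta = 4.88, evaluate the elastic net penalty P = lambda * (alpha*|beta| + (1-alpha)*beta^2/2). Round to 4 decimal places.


alpha * |beta| = 0.64 * 4.88 = 3.1232.
(1-alpha) * beta^2/2 = 0.36 * 23.8144/2 = 4.2866.
Total = 0.73 * (3.1232 + 4.2866) = 5.4091.

5.4091


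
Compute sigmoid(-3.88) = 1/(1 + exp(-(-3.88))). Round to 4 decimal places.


First, exp(3.8800) = 48.4242.
Then sigma(z) = 1/(1 + 48.4242) = 0.0202.

0.0202


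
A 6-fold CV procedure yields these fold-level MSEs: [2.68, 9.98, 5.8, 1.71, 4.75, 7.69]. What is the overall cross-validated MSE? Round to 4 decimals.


Sum of fold MSEs = 32.6100.
Average = 32.6100 / 6 = 5.4350.

5.4350


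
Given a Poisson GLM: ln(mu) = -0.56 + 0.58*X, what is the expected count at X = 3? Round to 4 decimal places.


Linear predictor: eta = -0.56 + (0.58)(3) = 1.1800.
Expected count: mu = exp(1.1800) = 3.2544.

3.2544


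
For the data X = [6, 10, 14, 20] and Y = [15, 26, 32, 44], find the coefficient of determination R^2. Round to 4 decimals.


Fit the OLS line: b0 = 4.0748, b1 = 2.0140.
SSres = 4.7290.
SStot = 438.7500.
R^2 = 1 - 4.7290/438.7500 = 0.9892.

0.9892


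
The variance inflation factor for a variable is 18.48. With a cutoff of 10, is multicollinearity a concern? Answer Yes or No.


Check: VIF = 18.48 vs threshold = 10.
Since 18.48 >= 10, the answer is Yes.

Yes


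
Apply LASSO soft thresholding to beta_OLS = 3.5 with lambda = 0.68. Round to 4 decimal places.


Check: |3.5| = 3.5 vs lambda = 0.68.
Since |beta| > lambda, coefficient = sign(beta)*(|beta| - lambda) = 2.8200.
Soft-thresholded coefficient = 2.8200.

2.8200


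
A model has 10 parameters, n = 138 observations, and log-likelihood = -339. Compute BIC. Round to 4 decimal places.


ln(138) = 4.927254.
k * ln(n) = 10 * 4.927254 = 49.272540.
-2L = 678.
BIC = 49.272540 + 678 = 727.272540, which rounds to 727.2725.

727.2725


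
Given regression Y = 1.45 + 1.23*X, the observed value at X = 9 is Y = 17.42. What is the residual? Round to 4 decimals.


Compute yhat = 1.45 + (1.23)(9) = 12.5200.
Residual = actual - predicted = 17.42 - 12.5200 = 4.9000.

4.9000


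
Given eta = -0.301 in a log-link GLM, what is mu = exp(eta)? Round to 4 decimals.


Apply the inverse link:
mu = e^-0.301 = 0.7401.

0.7401


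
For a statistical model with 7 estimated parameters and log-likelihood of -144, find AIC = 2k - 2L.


AIC = 2k - 2*loglik = 2(7) - 2(-144).
= 14 + 288 = 302.

302


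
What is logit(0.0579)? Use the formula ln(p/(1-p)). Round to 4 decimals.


The odds are p/(1-p) = 0.0579 / 0.9421 = 0.0615.
logit(p) = ln(0.0615) = -2.7894.

-2.7894


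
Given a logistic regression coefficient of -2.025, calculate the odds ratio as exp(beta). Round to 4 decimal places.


Odds ratio = exp(beta) = exp(-2.025).
= 0.1320.

0.1320


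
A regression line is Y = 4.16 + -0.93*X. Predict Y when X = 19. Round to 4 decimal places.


Substitute X = 19 into the equation:
Y = 4.16 + -0.93 * 19 = 4.16 + -17.6700 = -13.5100.

-13.5100
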